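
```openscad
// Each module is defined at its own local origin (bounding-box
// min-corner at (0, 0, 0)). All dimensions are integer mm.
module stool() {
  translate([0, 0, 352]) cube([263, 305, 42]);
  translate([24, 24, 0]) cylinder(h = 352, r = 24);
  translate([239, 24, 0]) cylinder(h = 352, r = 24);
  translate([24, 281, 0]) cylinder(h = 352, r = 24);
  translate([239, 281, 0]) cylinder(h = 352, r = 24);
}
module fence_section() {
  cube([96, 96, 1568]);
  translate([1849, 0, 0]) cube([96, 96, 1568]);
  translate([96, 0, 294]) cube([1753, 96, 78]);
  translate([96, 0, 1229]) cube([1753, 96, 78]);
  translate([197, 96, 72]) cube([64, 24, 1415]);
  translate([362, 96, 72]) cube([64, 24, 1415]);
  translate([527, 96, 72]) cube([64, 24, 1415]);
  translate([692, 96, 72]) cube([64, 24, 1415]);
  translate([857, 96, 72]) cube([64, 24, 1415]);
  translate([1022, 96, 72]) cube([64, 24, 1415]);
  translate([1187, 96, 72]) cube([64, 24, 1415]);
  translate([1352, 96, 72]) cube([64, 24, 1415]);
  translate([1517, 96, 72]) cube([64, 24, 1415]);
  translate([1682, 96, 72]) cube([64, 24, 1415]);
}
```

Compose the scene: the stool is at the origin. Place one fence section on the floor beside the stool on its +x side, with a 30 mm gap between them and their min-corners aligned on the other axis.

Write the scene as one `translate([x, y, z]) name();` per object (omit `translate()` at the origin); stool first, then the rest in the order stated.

stool();
translate([293, 0, 0]) fence_section();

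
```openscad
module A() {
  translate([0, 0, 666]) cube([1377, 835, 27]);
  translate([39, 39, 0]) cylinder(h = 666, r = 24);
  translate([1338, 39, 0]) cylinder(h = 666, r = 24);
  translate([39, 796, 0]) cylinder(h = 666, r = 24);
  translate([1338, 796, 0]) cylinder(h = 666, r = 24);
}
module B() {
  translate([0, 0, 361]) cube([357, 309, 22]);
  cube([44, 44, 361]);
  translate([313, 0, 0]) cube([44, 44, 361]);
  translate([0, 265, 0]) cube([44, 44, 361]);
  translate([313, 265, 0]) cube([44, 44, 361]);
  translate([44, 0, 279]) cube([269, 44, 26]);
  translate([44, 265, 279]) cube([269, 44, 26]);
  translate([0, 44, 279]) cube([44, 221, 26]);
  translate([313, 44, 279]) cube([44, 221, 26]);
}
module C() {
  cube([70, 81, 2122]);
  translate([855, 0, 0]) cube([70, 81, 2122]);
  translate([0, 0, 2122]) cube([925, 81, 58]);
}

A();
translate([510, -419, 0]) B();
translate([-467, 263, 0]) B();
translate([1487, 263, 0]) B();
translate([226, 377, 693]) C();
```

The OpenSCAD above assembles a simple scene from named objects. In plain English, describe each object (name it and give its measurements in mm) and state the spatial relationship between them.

A is a rectangular dining table. The top is 1377×835×27 mm with its upper surface at z = 693 mm. It stands on four round legs of 48 mm diameter, each leg's bounding box inset 15 mm from the nearest pair of top edges, running from the floor to the underside of the top.

B is a four-legged stool. The seat is a 357×309×22 mm slab whose top surface is at z = 383 mm; four square legs, each 44×44 mm in cross-section, run from the floor (z = 0) to the underside of the seat, each flush with a corner of the seat. Four stretchers, 44 mm wide and 26 mm tall, connect adjacent legs with their undersides at z = 279 mm, each running between the inner faces of the legs it joins and aligned with the legs' outer faces on the other axis.

C is a door frame. The clear opening is 785 mm wide and 2122 mm high. Two 70 mm wide jambs, 81 mm deep, stand either side of the opening from the floor to the top of the opening. A 58 mm thick head sits across the top of both jambs, spanning the full outside width of the frame.

Three stools sit around the table at the −y, −x, +x sides. The door frame is on top of the table, centred.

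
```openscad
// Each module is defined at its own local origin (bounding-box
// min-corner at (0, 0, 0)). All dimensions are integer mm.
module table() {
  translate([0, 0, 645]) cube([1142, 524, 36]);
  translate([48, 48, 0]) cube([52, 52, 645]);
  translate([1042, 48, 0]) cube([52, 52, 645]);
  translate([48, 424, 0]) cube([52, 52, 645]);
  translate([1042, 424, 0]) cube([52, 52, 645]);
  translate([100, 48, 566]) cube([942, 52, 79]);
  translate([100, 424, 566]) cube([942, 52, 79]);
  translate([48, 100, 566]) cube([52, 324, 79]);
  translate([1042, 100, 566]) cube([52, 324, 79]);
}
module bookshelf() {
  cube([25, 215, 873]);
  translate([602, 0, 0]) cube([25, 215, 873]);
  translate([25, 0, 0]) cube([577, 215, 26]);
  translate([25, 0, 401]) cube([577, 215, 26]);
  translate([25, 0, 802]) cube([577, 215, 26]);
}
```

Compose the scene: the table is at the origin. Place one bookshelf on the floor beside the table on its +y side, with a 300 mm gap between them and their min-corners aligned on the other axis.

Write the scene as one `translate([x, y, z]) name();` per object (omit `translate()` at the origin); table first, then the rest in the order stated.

table();
translate([0, 824, 0]) bookshelf();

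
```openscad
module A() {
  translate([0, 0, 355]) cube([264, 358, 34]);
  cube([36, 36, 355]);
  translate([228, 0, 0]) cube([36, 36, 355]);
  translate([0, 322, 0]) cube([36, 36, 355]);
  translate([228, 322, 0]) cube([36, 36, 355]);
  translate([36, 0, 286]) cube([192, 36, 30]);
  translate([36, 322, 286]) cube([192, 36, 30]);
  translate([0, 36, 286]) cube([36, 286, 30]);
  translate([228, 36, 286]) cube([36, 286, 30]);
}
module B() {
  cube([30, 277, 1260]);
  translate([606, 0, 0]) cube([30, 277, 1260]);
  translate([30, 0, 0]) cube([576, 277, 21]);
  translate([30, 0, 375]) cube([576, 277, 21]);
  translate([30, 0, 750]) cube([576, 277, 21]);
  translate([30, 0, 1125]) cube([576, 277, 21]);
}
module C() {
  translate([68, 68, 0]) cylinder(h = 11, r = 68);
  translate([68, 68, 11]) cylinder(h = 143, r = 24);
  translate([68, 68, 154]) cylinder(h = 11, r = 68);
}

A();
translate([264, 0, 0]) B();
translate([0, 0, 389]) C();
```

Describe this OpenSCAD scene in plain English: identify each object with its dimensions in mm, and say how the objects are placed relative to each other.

A is a four-legged stool. The seat is a 264×358×34 mm slab whose top surface is at z = 389 mm; four square legs, each 36×36 mm in cross-section, run from the floor (z = 0) to the underside of the seat, each flush with a corner of the seat. Four stretchers, 36 mm wide and 30 mm tall, connect adjacent legs with their undersides at z = 286 mm, each running between the inner faces of the legs it joins and aligned with the legs' outer faces on the other axis.

B is an open bookshelf. Two side panels, each 30 mm thick, 277 mm deep and 1260 mm tall, stand 636 mm apart (outside-to-outside). Between them sit 4 shelves, each 21 mm thick and 277 mm deep, spanning the full gap between the sides. The bottom shelf rests on the floor (its underside at z = 0) and the clear gap between one shelf's top and the next shelf's underside is 354 mm.

C is a spool: two coaxial disc flanges of radius 68 mm and thickness 11 mm, joined by a core cylinder of radius 24 mm and height 143 mm. The lower flange rests on z = 0 and the three cylinders share a vertical axis.

The bookshelf is against the stool's +x side, with their −y faces flush. The spool is on top of the stool.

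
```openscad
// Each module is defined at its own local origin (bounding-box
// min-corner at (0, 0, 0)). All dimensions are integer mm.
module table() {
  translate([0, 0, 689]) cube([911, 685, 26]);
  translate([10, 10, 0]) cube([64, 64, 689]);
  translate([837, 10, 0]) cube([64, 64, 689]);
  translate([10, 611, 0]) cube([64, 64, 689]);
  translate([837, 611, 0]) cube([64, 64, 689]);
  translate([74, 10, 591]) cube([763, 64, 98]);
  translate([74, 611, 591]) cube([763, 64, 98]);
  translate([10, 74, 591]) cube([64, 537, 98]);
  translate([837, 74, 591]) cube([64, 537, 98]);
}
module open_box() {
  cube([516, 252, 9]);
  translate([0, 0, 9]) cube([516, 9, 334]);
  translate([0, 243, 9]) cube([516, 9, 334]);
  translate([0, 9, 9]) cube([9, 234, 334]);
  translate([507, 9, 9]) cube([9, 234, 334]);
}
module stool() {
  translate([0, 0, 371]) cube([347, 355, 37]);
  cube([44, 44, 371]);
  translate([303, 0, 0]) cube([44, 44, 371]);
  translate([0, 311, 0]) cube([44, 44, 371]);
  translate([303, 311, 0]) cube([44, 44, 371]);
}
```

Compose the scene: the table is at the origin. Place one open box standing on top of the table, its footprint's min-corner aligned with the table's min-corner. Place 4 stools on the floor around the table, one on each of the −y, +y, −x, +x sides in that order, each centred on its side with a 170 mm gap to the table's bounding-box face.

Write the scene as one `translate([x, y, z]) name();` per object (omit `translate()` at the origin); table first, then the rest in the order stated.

table();
translate([0, 0, 715]) open_box();
translate([282, -525, 0]) stool();
translate([282, 855, 0]) stool();
translate([-517, 165, 0]) stool();
translate([1081, 165, 0]) stool();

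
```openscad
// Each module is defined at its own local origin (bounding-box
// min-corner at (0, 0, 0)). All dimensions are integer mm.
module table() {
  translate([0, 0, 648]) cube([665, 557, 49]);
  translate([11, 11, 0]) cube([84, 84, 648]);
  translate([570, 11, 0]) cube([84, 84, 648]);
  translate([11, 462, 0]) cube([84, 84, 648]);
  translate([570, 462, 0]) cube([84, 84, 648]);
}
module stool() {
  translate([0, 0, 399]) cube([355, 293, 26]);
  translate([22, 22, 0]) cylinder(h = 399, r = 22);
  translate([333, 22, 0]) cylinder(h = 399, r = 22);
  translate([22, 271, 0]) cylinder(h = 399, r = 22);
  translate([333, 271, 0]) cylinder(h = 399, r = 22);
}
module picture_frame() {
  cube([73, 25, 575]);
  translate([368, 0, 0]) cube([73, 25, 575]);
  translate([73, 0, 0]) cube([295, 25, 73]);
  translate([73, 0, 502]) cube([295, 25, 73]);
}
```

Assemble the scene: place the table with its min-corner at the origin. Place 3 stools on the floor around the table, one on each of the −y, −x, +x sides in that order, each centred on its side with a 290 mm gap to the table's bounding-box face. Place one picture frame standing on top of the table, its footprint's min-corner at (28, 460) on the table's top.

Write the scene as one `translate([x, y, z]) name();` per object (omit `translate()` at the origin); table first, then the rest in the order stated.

table();
translate([155, -583, 0]) stool();
translate([-645, 132, 0]) stool();
translate([955, 132, 0]) stool();
translate([28, 460, 697]) picture_frame();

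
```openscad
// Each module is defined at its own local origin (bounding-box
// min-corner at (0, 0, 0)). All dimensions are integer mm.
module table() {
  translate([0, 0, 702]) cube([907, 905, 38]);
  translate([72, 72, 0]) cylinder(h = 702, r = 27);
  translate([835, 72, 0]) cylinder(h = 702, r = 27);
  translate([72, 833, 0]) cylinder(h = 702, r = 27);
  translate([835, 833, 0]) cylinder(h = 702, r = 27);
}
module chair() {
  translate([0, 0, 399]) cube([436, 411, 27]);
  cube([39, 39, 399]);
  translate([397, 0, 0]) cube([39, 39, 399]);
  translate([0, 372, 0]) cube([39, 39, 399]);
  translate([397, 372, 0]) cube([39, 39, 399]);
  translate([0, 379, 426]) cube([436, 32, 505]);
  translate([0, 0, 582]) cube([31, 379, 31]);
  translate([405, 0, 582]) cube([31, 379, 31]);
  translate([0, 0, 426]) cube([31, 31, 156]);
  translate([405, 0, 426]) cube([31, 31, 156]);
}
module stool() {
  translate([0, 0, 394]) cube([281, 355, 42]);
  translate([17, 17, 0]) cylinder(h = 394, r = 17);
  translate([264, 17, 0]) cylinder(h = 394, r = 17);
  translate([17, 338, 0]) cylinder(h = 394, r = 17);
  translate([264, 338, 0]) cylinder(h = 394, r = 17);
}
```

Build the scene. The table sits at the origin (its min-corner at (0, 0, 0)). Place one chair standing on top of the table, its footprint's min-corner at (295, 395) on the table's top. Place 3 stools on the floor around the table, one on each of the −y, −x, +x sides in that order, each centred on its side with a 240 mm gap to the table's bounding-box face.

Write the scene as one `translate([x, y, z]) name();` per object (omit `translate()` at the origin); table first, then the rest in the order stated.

table();
translate([295, 395, 740]) chair();
translate([313, -595, 0]) stool();
translate([-521, 275, 0]) stool();
translate([1147, 275, 0]) stool();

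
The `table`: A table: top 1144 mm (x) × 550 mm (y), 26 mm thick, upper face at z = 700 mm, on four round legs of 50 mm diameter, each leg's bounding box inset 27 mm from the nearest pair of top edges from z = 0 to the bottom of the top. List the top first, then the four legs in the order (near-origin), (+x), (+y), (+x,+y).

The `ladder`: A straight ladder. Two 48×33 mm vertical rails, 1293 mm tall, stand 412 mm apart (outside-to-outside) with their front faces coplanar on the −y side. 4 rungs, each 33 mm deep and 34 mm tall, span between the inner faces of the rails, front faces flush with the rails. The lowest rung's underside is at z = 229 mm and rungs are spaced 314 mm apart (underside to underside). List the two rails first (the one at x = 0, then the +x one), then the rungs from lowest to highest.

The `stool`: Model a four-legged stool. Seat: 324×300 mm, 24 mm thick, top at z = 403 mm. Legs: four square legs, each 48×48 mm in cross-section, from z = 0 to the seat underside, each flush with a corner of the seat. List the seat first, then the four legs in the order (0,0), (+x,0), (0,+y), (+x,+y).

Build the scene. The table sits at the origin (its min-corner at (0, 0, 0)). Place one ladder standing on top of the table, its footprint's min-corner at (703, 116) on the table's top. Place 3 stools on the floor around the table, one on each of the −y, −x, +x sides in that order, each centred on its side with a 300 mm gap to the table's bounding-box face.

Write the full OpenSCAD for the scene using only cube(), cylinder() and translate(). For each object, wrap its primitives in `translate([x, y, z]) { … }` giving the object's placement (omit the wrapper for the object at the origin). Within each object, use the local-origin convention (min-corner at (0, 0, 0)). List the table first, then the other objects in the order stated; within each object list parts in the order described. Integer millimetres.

translate([0, 0, 674]) cube([1144, 550, 26]);
translate([52, 52, 0]) cylinder(h = 674, r = 25);
translate([1092, 52, 0]) cylinder(h = 674, r = 25);
translate([52, 498, 0]) cylinder(h = 674, r = 25);
translate([1092, 498, 0]) cylinder(h = 674, r = 25);
translate([703, 116, 700]) {
  cube([48, 33, 1293]);
  translate([364, 0, 0]) cube([48, 33, 1293]);
  translate([48, 0, 229]) cube([316, 33, 34]);
  translate([48, 0, 543]) cube([316, 33, 34]);
  translate([48, 0, 857]) cube([316, 33, 34]);
  translate([48, 0, 1171]) cube([316, 33, 34]);
}
translate([410, -600, 0]) {
  translate([0, 0, 379]) cube([324, 300, 24]);
  cube([48, 48, 379]);
  translate([276, 0, 0]) cube([48, 48, 379]);
  translate([0, 252, 0]) cube([48, 48, 379]);
  translate([276, 252, 0]) cube([48, 48, 379]);
}
translate([-624, 125, 0]) {
  translate([0, 0, 379]) cube([324, 300, 24]);
  cube([48, 48, 379]);
  translate([276, 0, 0]) cube([48, 48, 379]);
  translate([0, 252, 0]) cube([48, 48, 379]);
  translate([276, 252, 0]) cube([48, 48, 379]);
}
translate([1444, 125, 0]) {
  translate([0, 0, 379]) cube([324, 300, 24]);
  cube([48, 48, 379]);
  translate([276, 0, 0]) cube([48, 48, 379]);
  translate([0, 252, 0]) cube([48, 48, 379]);
  translate([276, 252, 0]) cube([48, 48, 379]);
}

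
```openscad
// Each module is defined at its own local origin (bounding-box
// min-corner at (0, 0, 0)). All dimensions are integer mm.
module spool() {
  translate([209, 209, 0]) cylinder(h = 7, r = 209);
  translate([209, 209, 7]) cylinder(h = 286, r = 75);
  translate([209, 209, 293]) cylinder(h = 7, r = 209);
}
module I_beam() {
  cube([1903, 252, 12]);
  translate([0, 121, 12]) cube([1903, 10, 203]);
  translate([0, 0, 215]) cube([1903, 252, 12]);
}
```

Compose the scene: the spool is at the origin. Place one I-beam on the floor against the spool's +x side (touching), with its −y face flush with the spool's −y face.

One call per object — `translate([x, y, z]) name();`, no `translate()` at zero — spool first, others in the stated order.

spool();
translate([418, 0, 0]) I_beam();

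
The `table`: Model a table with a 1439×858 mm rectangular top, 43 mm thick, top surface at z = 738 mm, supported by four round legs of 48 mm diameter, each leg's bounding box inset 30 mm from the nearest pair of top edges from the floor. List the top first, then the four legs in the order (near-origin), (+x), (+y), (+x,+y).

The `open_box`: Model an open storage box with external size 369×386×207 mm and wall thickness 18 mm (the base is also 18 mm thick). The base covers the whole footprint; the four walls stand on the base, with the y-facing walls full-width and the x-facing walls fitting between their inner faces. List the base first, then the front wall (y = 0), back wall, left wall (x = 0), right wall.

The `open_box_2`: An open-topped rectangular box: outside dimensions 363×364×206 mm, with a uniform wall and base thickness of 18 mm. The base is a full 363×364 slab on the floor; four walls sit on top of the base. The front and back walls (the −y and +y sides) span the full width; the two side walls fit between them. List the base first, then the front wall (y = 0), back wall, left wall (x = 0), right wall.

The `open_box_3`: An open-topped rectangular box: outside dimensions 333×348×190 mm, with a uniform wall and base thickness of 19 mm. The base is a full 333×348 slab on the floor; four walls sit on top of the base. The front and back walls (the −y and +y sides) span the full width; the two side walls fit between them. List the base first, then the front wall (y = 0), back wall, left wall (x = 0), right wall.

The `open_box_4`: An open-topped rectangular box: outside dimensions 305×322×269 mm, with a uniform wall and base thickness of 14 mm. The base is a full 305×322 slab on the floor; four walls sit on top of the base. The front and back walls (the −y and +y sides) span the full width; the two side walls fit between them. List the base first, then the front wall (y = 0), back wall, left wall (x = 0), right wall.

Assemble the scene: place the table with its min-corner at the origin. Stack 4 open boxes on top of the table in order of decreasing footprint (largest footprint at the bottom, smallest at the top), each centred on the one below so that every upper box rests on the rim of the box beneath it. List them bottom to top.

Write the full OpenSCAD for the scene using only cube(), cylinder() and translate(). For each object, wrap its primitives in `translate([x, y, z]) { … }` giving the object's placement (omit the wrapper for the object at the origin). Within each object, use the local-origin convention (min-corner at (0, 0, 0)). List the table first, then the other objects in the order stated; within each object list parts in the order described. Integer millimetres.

translate([0, 0, 695]) cube([1439, 858, 43]);
translate([54, 54, 0]) cylinder(h = 695, r = 24);
translate([1385, 54, 0]) cylinder(h = 695, r = 24);
translate([54, 804, 0]) cylinder(h = 695, r = 24);
translate([1385, 804, 0]) cylinder(h = 695, r = 24);
translate([535, 236, 738]) {
  cube([369, 386, 18]);
  translate([0, 0, 18]) cube([369, 18, 189]);
  translate([0, 368, 18]) cube([369, 18, 189]);
  translate([0, 18, 18]) cube([18, 350, 189]);
  translate([351, 18, 18]) cube([18, 350, 189]);
}
translate([538, 247, 945]) {
  cube([363, 364, 18]);
  translate([0, 0, 18]) cube([363, 18, 188]);
  translate([0, 346, 18]) cube([363, 18, 188]);
  translate([0, 18, 18]) cube([18, 328, 188]);
  translate([345, 18, 18]) cube([18, 328, 188]);
}
translate([553, 255, 1151]) {
  cube([333, 348, 19]);
  translate([0, 0, 19]) cube([333, 19, 171]);
  translate([0, 329, 19]) cube([333, 19, 171]);
  translate([0, 19, 19]) cube([19, 310, 171]);
  translate([314, 19, 19]) cube([19, 310, 171]);
}
translate([567, 268, 1341]) {
  cube([305, 322, 14]);
  translate([0, 0, 14]) cube([305, 14, 255]);
  translate([0, 308, 14]) cube([305, 14, 255]);
  translate([0, 14, 14]) cube([14, 294, 255]);
  translate([291, 14, 14]) cube([14, 294, 255]);
}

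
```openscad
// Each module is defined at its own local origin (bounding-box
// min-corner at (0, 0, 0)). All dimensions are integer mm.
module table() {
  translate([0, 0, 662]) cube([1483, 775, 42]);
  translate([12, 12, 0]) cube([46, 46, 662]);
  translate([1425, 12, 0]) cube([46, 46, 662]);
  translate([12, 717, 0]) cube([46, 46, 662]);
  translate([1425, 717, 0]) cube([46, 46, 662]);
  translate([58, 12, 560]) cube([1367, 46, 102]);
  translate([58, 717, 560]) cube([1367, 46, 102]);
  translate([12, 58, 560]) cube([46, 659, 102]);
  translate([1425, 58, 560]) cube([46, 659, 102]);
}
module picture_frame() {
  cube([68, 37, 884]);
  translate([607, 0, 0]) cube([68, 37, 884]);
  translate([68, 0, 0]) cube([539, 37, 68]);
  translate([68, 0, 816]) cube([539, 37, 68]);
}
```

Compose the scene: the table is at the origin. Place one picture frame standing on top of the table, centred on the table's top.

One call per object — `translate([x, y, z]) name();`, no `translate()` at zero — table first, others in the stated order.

table();
translate([404, 369, 704]) picture_frame();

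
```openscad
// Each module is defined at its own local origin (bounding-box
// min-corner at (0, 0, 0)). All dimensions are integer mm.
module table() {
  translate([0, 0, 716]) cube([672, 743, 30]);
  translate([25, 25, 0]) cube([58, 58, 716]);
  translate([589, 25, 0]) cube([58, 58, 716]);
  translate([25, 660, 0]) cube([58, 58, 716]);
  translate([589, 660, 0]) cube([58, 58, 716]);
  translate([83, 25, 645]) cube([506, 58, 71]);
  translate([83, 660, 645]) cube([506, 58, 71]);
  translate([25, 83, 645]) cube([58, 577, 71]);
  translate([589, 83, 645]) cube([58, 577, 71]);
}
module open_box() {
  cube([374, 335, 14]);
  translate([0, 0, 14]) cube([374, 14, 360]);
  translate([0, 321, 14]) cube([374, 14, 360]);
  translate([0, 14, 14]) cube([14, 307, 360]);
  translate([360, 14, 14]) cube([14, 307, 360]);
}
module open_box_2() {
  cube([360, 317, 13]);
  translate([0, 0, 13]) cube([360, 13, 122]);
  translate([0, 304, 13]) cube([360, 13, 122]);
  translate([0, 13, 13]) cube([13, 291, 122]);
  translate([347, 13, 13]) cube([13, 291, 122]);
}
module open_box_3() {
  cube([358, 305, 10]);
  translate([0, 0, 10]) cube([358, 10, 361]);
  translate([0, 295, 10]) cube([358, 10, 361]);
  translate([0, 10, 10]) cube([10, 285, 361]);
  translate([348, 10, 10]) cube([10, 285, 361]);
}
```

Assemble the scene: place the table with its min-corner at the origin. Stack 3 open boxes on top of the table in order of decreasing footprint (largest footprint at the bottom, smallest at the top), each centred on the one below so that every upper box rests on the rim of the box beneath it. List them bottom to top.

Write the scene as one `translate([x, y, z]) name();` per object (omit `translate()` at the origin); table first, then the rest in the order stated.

table();
translate([149, 204, 746]) open_box();
translate([156, 213, 1120]) open_box_2();
translate([157, 219, 1255]) open_box_3();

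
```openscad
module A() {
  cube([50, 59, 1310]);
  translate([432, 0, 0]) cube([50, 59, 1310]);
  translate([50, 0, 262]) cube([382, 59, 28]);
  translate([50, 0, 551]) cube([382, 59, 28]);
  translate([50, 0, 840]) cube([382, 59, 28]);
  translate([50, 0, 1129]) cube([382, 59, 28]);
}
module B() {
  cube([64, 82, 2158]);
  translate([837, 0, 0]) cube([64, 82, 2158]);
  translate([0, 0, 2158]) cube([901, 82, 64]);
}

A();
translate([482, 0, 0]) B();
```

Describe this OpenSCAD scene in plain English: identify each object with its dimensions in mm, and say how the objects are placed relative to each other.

A is a wooden ladder with two side rails of 50×59 mm section and 1310 mm height, set 482 mm apart overall. Between them run 4 rectangular rungs (59 mm deep, 28 mm thick), front faces flush with the rails' −y face. The bottom of the first rung is 262 mm above the floor and each subsequent rung is 289 mm higher than the one below.

B is a rectangular door frame: two vertical jambs of 64×82 mm section, 2158 mm tall, with a clear opening 773 mm wide between their inner faces. A header 64 mm tall and 82 mm deep lies on top of the jambs and spans the full outside width.

The door frame is against the ladder's +x side, with their −y faces flush.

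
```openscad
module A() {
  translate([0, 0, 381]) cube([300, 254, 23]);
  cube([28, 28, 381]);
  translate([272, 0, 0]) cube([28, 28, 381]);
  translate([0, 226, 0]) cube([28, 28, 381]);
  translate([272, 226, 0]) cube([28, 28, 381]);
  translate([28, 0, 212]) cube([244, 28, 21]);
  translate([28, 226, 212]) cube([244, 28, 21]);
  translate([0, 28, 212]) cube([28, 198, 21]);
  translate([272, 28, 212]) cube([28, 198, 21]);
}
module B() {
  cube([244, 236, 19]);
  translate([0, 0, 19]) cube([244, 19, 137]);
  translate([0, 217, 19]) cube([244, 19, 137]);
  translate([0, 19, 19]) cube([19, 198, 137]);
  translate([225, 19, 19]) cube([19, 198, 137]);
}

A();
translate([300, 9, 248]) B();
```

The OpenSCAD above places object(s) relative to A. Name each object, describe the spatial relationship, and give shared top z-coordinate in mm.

Both tops at z = 404 mm.

A is a stool. B is an open box. The open box is beside the stool with their tops flush at z = 404. The shared top z-coordinate is 404 mm.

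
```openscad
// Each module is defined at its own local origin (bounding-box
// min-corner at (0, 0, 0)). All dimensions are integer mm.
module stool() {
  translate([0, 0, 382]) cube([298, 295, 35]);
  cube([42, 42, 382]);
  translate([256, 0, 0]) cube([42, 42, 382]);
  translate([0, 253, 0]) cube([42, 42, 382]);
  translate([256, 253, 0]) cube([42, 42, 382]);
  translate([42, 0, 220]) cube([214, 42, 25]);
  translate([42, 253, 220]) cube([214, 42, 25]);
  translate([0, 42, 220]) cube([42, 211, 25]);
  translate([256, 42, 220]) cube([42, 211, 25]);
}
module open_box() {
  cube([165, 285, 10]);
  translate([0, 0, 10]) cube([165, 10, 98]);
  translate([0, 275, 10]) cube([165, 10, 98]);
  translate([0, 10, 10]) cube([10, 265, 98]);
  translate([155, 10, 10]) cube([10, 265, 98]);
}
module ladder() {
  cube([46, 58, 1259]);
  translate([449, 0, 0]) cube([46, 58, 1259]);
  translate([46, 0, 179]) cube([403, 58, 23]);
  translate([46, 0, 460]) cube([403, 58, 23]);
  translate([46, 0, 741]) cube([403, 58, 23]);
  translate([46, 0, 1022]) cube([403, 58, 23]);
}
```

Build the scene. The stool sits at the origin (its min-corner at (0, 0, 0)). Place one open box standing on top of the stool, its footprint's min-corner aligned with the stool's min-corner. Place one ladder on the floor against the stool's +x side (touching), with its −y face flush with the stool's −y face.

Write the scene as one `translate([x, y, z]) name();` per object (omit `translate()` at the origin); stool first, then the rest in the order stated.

stool();
translate([0, 0, 417]) open_box();
translate([298, 0, 0]) ladder();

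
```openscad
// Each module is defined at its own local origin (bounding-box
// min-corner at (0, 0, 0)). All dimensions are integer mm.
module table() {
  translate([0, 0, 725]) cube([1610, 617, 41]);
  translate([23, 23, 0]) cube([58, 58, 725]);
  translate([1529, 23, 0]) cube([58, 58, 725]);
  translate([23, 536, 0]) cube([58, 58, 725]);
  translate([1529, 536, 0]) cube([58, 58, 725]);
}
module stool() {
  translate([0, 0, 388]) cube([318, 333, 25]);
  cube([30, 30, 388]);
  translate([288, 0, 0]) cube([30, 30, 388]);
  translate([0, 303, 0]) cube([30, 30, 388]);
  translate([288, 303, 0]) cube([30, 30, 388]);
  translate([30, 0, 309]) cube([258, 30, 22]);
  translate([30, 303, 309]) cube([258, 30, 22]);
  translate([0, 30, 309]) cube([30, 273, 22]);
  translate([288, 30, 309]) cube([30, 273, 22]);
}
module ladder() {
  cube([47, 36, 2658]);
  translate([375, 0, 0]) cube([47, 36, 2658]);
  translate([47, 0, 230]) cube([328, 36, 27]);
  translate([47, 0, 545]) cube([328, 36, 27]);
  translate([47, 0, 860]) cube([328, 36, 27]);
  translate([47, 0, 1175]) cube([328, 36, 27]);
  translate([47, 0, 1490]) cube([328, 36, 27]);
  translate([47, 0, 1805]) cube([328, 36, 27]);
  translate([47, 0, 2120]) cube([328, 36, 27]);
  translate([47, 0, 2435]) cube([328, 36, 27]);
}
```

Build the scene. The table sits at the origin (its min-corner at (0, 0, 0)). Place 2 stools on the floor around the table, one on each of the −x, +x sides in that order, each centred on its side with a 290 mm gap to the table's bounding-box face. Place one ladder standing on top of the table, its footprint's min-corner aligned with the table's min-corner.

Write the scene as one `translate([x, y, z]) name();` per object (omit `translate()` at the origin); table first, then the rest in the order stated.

table();
translate([-608, 142, 0]) stool();
translate([1900, 142, 0]) stool();
translate([0, 0, 766]) ladder();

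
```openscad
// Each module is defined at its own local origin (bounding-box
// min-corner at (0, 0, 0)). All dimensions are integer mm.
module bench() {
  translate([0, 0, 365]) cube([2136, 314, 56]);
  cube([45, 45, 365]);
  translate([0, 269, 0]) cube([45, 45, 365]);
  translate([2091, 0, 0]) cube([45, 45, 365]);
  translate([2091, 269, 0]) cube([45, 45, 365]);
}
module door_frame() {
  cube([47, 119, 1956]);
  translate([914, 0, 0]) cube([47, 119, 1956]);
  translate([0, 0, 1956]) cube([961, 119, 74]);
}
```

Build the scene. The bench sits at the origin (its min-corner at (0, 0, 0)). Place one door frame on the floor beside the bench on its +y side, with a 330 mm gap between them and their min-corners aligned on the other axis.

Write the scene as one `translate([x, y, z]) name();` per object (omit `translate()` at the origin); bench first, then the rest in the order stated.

bench();
translate([0, 644, 0]) door_frame();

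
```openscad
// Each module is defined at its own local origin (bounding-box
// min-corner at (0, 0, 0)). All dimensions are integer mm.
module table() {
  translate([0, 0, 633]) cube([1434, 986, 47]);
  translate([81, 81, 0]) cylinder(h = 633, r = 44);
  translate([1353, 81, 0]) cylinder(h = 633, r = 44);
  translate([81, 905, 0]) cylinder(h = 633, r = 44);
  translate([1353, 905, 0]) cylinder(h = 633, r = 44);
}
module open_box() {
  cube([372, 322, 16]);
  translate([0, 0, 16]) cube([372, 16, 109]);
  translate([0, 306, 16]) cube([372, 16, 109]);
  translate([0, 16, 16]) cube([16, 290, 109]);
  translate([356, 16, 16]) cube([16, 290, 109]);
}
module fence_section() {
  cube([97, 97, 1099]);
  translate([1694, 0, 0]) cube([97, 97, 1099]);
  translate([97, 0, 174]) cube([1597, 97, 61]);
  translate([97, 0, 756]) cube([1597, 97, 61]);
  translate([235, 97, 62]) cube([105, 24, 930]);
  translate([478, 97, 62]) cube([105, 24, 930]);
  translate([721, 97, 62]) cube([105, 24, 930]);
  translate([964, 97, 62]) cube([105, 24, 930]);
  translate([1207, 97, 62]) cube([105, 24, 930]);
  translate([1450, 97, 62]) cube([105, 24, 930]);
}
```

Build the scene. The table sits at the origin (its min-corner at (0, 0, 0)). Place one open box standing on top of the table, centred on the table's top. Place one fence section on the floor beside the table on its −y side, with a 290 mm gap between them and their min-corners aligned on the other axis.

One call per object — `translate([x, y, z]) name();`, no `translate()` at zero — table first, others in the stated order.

table();
translate([531, 332, 680]) open_box();
translate([0, -411, 0]) fence_section();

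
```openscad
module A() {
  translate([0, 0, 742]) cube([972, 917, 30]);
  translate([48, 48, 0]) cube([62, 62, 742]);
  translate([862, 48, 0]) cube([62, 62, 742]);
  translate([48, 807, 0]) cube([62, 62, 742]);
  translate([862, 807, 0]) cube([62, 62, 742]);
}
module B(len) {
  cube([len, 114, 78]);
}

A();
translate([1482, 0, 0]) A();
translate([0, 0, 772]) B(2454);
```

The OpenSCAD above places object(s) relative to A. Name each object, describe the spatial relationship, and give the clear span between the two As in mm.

A is a table. B is a beam. A beam spans the tops of two tables. The clear span between the two tables is 510 mm.

Second table starts at x = 1482; first ends at x = 972; clear span = 1482 − 972 = 510 mm.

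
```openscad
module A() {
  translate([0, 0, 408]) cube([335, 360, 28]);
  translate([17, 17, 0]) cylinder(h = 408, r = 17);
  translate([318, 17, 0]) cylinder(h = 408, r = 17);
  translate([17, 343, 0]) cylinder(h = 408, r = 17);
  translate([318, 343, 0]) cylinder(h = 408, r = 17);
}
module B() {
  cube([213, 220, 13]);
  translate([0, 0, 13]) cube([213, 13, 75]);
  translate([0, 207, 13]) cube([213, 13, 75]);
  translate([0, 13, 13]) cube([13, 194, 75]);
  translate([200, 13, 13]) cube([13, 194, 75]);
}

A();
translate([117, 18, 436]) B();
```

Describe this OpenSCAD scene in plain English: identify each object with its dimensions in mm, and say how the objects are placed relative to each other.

A is a simple wooden stool: a rectangular seat 335 mm (x) by 360 mm (y), 28 mm thick, top face at z = 436 mm, on four round legs, each 34 mm in diameter. The legs rest on z = 0, each leg's axis is inset half a diameter from the nearest pair of seat edges (so the leg's bounding box is flush with the corner).

B is an open-topped rectangular box: outside dimensions 213×220×88 mm, with a uniform wall and base thickness of 13 mm. The base is a full 213×220 slab on the floor; four walls sit on top of the base. The front and back walls (the −y and +y sides) span the full width; the two side walls fit between them.

The open box is on top of the stool.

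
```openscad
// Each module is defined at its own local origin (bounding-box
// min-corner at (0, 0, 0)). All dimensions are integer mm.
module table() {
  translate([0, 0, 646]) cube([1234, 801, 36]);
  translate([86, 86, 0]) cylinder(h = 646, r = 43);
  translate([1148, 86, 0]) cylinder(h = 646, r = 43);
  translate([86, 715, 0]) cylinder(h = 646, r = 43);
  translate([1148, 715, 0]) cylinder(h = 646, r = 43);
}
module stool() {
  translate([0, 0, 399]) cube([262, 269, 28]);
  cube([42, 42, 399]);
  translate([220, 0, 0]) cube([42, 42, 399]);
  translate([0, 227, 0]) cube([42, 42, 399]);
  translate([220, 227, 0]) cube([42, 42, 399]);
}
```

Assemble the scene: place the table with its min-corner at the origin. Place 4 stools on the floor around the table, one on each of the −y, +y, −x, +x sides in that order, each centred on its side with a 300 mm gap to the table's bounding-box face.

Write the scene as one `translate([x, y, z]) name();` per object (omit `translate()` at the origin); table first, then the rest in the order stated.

table();
translate([486, -569, 0]) stool();
translate([486, 1101, 0]) stool();
translate([-562, 266, 0]) stool();
translate([1534, 266, 0]) stool();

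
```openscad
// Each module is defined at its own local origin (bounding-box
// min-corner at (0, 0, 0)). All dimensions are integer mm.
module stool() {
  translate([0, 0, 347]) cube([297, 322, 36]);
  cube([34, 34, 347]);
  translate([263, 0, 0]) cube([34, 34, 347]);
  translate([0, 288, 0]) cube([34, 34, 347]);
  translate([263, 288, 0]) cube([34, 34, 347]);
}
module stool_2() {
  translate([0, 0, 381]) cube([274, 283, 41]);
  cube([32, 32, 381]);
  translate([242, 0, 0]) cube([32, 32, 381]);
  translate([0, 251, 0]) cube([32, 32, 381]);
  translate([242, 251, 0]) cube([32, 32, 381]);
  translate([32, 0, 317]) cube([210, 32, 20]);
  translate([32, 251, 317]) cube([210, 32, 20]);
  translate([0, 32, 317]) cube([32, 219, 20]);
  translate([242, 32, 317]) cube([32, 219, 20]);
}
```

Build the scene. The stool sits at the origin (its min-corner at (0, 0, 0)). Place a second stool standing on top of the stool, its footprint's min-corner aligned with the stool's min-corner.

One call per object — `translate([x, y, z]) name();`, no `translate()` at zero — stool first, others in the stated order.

stool();
translate([0, 0, 383]) stool_2();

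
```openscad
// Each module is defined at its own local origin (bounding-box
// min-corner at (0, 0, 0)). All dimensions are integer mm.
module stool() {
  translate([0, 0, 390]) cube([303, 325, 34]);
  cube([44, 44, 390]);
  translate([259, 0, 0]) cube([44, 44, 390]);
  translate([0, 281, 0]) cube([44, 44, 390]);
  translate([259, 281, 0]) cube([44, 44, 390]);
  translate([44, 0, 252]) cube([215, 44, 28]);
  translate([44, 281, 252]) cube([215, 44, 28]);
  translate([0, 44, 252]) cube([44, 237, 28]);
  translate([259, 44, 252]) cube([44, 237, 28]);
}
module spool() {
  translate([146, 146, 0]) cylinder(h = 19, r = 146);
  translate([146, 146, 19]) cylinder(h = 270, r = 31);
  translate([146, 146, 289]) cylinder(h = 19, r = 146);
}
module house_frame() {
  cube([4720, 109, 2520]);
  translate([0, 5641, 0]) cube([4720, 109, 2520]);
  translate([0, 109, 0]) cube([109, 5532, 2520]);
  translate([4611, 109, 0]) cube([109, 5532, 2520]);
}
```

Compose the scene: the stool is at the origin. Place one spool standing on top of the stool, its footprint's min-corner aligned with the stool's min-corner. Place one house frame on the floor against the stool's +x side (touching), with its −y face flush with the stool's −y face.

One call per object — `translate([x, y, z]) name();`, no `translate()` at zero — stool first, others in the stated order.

stool();
translate([0, 0, 424]) spool();
translate([303, 0, 0]) house_frame();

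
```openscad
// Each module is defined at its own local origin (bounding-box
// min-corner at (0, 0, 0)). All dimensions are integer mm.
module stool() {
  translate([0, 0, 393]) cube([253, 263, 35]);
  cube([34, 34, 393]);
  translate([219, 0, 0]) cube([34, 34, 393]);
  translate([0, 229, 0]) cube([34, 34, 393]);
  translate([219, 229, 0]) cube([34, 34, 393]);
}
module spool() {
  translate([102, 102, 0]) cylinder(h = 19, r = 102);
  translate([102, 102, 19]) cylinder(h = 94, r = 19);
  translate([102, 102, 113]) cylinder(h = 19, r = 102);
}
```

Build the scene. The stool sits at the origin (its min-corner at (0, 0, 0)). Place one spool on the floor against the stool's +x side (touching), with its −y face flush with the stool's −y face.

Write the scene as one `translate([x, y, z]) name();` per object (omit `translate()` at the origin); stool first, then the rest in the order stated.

stool();
translate([253, 0, 0]) spool();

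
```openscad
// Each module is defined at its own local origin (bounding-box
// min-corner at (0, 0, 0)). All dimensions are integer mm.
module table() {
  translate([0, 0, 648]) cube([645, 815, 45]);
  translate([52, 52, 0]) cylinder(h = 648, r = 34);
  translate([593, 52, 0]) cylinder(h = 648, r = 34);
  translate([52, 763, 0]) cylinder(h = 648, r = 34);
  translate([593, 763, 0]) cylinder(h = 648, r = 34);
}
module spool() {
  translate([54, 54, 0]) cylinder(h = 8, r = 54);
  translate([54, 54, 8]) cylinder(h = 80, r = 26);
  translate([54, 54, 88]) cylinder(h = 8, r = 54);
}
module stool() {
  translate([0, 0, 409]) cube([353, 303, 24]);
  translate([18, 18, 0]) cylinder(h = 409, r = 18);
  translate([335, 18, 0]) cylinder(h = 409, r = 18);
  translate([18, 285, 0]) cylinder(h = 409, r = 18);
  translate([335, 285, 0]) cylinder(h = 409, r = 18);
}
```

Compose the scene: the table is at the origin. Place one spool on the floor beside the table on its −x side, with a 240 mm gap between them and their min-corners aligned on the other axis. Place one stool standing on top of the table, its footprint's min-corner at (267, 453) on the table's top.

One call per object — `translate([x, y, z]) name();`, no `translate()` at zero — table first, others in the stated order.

table();
translate([-348, 0, 0]) spool();
translate([267, 453, 693]) stool();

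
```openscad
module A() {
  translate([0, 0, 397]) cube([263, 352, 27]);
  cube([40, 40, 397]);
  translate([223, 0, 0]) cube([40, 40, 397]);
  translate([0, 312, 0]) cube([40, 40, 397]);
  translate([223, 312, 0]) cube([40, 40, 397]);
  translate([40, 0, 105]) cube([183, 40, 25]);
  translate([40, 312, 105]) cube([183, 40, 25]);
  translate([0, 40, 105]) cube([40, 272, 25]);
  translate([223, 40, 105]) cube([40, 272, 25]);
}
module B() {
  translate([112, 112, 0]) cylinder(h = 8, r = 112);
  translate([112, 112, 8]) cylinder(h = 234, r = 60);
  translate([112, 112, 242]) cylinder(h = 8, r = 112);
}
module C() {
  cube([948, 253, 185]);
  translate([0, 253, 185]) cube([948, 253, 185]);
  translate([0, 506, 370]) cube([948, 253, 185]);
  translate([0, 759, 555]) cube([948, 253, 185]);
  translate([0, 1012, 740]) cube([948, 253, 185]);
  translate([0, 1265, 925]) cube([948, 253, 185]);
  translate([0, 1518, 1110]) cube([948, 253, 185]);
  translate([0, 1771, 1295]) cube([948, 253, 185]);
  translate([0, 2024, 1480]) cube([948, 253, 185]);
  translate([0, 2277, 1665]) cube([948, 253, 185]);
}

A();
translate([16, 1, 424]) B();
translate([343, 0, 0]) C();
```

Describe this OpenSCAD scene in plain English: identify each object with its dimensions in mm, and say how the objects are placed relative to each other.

A is a four-legged stool. The seat is 263×352 mm, 27 mm thick, top at z = 424 mm. It stands on four square legs, each 40×40 mm in cross-section, from z = 0 to the seat underside, each flush with a corner of the seat. Four stretchers, 40 mm wide and 25 mm tall, connect adjacent legs with their undersides at z = 105 mm, each running between the inner faces of the legs it joins and aligned with the legs' outer faces on the other axis.

B is a spool: two coaxial disc flanges of radius 112 mm and thickness 8 mm, joined by a core cylinder of radius 60 mm and height 234 mm. The lower flange rests on z = 0 and the three cylinders share a vertical axis.

C is a straight staircase of 10 solid steps. Each step is 948 mm wide (x), 253 mm deep (y, the going) and 185 mm tall (the rise). The first step rests on the floor; each subsequent step sits one going further in +y and one rise higher in +z, directly behind and above the previous step with no overlap.

The spool is on top of the stool. The staircase is on the floor beside the stool on its +x side.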